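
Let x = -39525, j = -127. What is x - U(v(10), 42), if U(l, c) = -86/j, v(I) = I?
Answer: -5019761/127 ≈ -39526.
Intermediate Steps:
U(l, c) = 86/127 (U(l, c) = -86/(-127) = -86*(-1/127) = 86/127)
x - U(v(10), 42) = -39525 - 1*86/127 = -39525 - 86/127 = -5019761/127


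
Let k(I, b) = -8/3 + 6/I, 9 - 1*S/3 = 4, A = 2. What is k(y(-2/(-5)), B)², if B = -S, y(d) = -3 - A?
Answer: 3364/225 ≈ 14.951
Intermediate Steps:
S = 15 (S = 27 - 3*4 = 27 - 12 = 15)
y(d) = -5 (y(d) = -3 - 1*2 = -3 - 2 = -5)
B = -15 (B = -1*15 = -15)
k(I, b) = -8/3 + 6/I (k(I, b) = -8*⅓ + 6/I = -8/3 + 6/I)
k(y(-2/(-5)), B)² = (-8/3 + 6/(-5))² = (-8/3 + 6*(-⅕))² = (-8/3 - 6/5)² = (-58/15)² = 3364/225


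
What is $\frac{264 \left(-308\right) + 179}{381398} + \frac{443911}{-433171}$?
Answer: $- \frac{204451230321}{165210553058} \approx -1.2375$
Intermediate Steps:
$\frac{264 \left(-308\right) + 179}{381398} + \frac{443911}{-433171} = \left(-81312 + 179\right) \frac{1}{381398} + 443911 \left(- \frac{1}{433171}\right) = \left(-81133\right) \frac{1}{381398} - \frac{443911}{433171} = - \frac{81133}{381398} - \frac{443911}{433171} = - \frac{204451230321}{165210553058}$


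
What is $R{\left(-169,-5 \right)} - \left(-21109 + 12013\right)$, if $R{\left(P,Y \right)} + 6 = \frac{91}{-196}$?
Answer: $\frac{254507}{28} \approx 9089.5$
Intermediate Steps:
$R{\left(P,Y \right)} = - \frac{181}{28}$ ($R{\left(P,Y \right)} = -6 + \frac{91}{-196} = -6 + 91 \left(- \frac{1}{196}\right) = -6 - \frac{13}{28} = - \frac{181}{28}$)
$R{\left(-169,-5 \right)} - \left(-21109 + 12013\right) = - \frac{181}{28} - \left(-21109 + 12013\right) = - \frac{181}{28} - -9096 = - \frac{181}{28} + 9096 = \frac{254507}{28}$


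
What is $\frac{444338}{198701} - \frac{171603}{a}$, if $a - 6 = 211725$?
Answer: $\frac{19994147125}{14023720477} \approx 1.4257$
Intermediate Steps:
$a = 211731$ ($a = 6 + 211725 = 211731$)
$\frac{444338}{198701} - \frac{171603}{a} = \frac{444338}{198701} - \frac{171603}{211731} = 444338 \cdot \frac{1}{198701} - \frac{57201}{70577} = \frac{444338}{198701} - \frac{57201}{70577} = \frac{19994147125}{14023720477}$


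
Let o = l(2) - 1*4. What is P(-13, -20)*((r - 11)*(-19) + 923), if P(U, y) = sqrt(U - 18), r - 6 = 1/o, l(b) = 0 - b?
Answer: 6127*I*sqrt(31)/6 ≈ 5685.6*I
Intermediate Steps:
l(b) = -b
o = -6 (o = -1*2 - 1*4 = -2 - 4 = -6)
r = 35/6 (r = 6 + 1/(-6) = 6 - 1/6 = 35/6 ≈ 5.8333)
P(U, y) = sqrt(-18 + U)
P(-13, -20)*((r - 11)*(-19) + 923) = sqrt(-18 - 13)*((35/6 - 11)*(-19) + 923) = sqrt(-31)*(-31/6*(-19) + 923) = (I*sqrt(31))*(589/6 + 923) = (I*sqrt(31))*(6127/6) = 6127*I*sqrt(31)/6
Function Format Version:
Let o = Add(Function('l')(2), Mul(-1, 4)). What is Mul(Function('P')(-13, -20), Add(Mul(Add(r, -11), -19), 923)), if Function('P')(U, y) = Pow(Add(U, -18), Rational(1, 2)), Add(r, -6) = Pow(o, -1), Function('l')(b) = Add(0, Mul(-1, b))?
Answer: Mul(Rational(6127, 6), I, Pow(31, Rational(1, 2))) ≈ Mul(5685.6, I)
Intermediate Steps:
Function('l')(b) = Mul(-1, b)
o = -6 (o = Add(Mul(-1, 2), Mul(-1, 4)) = Add(-2, -4) = -6)
r = Rational(35, 6) (r = Add(6, Pow(-6, -1)) = Add(6, Rational(-1, 6)) = Rational(35, 6) ≈ 5.8333)
Function('P')(U, y) = Pow(Add(-18, U), Rational(1, 2))
Mul(Function('P')(-13, -20), Add(Mul(Add(r, -11), -19), 923)) = Mul(Pow(Add(-18, -13), Rational(1, 2)), Add(Mul(Add(Rational(35, 6), -11), -19), 923)) = Mul(Pow(-31, Rational(1, 2)), Add(Mul(Rational(-31, 6), -19), 923)) = Mul(Mul(I, Pow(31, Rational(1, 2))), Add(Rational(589, 6), 923)) = Mul(Mul(I, Pow(31, Rational(1, 2))), Rational(6127, 6)) = Mul(Rational(6127, 6), I, Pow(31, Rational(1, 2)))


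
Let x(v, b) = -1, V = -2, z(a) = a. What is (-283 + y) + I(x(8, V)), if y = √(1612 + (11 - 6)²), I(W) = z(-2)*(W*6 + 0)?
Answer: -271 + √1637 ≈ -230.54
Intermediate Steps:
I(W) = -12*W (I(W) = -2*(W*6 + 0) = -2*(6*W + 0) = -12*W)
y = √1637 (y = √(1612 + 5²) = √(1612 + 25) = √1637 ≈ 40.460)
(-283 + y) + I(x(8, V)) = (-283 + √1637) - 12*(-1) = (-283 + √1637) + 12 = -271 + √1637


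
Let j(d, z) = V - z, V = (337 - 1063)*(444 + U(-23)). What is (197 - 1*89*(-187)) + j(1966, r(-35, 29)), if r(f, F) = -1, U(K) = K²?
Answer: -689557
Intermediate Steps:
V = -706398 (V = (337 - 1063)*(444 + (-23)²) = -726*(444 + 529) = -726*973 = -706398)
j(d, z) = -706398 - z
(197 - 1*89*(-187)) + j(1966, r(-35, 29)) = (197 - 1*89*(-187)) + (-706398 - 1*(-1)) = (197 - 89*(-187)) + (-706398 + 1) = (197 + 16643) - 706397 = 16840 - 706397 = -689557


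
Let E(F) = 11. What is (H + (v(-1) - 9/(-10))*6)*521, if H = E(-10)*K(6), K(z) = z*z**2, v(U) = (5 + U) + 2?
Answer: 6297327/5 ≈ 1.2595e+6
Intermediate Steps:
v(U) = 7 + U
K(z) = z**3
H = 2376 (H = 11*6**3 = 11*216 = 2376)
(H + (v(-1) - 9/(-10))*6)*521 = (2376 + ((7 - 1) - 9/(-10))*6)*521 = (2376 + (6 - 9*(-1/10))*6)*521 = (2376 + (6 + 9/10)*6)*521 = (2376 + (69/10)*6)*521 = (2376 + 207/5)*521 = (12087/5)*521 = 6297327/5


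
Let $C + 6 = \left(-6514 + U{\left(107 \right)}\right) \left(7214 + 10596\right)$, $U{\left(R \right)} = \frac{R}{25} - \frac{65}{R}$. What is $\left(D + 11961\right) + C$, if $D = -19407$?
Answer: $- \frac{62036665632}{535} \approx -1.1596 \cdot 10^{8}$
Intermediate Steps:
$U{\left(R \right)} = - \frac{65}{R} + \frac{R}{25}$ ($U{\left(R \right)} = R \frac{1}{25} - \frac{65}{R} = \frac{R}{25} - \frac{65}{R} = - \frac{65}{R} + \frac{R}{25}$)
$C = - \frac{62032682022}{535}$ ($C = -6 + \left(-6514 + \left(- \frac{65}{107} + \frac{1}{25} \cdot 107\right)\right) \left(7214 + 10596\right) = -6 + \left(-6514 + \left(\left(-65\right) \frac{1}{107} + \frac{107}{25}\right)\right) 17810 = -6 + \left(-6514 + \left(- \frac{65}{107} + \frac{107}{25}\right)\right) 17810 = -6 + \left(-6514 + \frac{9824}{2675}\right) 17810 = -6 - \frac{62032678812}{535} = - \frac{62032682022}{535} \approx -1.1595 \cdot 10^{8}$)
$\left(D + 11961\right) + C = \left(-19407 + 11961\right) - \frac{62032682022}{535} = -7446 - \frac{62032682022}{535} = - \frac{62036665632}{535}$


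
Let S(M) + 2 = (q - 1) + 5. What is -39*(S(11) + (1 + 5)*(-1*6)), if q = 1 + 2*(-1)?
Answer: 1365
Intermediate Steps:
q = -1 (q = 1 - 2 = -1)
S(M) = 1 (S(M) = -2 + ((-1 - 1) + 5) = -2 + (-2 + 5) = -2 + 3 = 1)
-39*(S(11) + (1 + 5)*(-1*6)) = -39*(1 + (1 + 5)*(-1*6)) = -39*(1 + 6*(-6)) = -39*(1 - 36) = -39*(-35) = 1365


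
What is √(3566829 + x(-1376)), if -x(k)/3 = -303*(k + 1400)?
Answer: √3588645 ≈ 1894.4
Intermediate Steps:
x(k) = 1272600 + 909*k (x(k) = -(-909)*(k + 1400) = -(-909)*(1400 + k) = -3*(-424200 - 303*k) = 1272600 + 909*k)
√(3566829 + x(-1376)) = √(3566829 + (1272600 + 909*(-1376))) = √(3566829 + (1272600 - 1250784)) = √(3566829 + 21816) = √3588645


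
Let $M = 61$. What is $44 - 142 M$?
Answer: $-8618$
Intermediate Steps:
$44 - 142 M = 44 - 8662 = -8618$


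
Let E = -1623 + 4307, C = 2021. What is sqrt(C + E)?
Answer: sqrt(4705) ≈ 68.593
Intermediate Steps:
E = 2684
sqrt(C + E) = sqrt(2021 + 2684) = sqrt(4705)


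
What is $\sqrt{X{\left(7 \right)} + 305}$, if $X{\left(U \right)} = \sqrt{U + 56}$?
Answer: $\sqrt{305 + 3 \sqrt{7}} \approx 17.69$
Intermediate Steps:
$X{\left(U \right)} = \sqrt{56 + U}$
$\sqrt{X{\left(7 \right)} + 305} = \sqrt{\sqrt{56 + 7} + 305} = \sqrt{\sqrt{63} + 305} = \sqrt{3 \sqrt{7} + 305} = \sqrt{305 + 3 \sqrt{7}}$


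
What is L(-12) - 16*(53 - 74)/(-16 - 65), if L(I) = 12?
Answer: 212/27 ≈ 7.8519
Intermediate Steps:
L(-12) - 16*(53 - 74)/(-16 - 65) = 12 - 16*(53 - 74)/(-16 - 65) = 12 - (-336)/(-81) = 12 - (-336)*(-1)/81 = 12 - 16*7/27 = 12 - 112/27 = 212/27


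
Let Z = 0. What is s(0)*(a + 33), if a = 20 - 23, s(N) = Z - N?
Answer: 0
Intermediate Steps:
s(N) = -N (s(N) = 0 - N = -N)
a = -3
s(0)*(a + 33) = (-1*0)*(-3 + 33) = 0*30 = 0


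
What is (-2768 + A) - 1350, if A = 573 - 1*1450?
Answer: -4995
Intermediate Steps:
A = -877 (A = 573 - 1450 = -877)
(-2768 + A) - 1350 = (-2768 - 877) - 1350 = -3645 - 1350 = -4995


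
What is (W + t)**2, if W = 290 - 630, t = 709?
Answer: 136161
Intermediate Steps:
W = -340
(W + t)**2 = (-340 + 709)**2 = 369**2 = 136161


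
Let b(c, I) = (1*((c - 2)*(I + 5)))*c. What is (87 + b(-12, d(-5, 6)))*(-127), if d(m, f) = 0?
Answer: -117729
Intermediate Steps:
b(c, I) = c*(-2 + c)*(5 + I) (b(c, I) = (1*((-2 + c)*(5 + I)))*c = ((-2 + c)*(5 + I))*c = c*(-2 + c)*(5 + I))
(87 + b(-12, d(-5, 6)))*(-127) = (87 - 12*(-10 - 2*0 + 5*(-12) + 0*(-12)))*(-127) = (87 - 12*(-10 + 0 - 60 + 0))*(-127) = (87 - 12*(-70))*(-127) = (87 + 840)*(-127) = 927*(-127) = -117729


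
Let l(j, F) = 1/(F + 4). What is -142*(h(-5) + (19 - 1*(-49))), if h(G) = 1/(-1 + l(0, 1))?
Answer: -18957/2 ≈ -9478.5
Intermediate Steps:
l(j, F) = 1/(4 + F)
h(G) = -5/4 (h(G) = 1/(-1 + 1/(4 + 1)) = 1/(-1 + 1/5) = 1/(-1 + ⅕) = 1/(-⅘) = -5/4)
-142*(h(-5) + (19 - 1*(-49))) = -142*(-5/4 + (19 - 1*(-49))) = -142*(-5/4 + (19 + 49)) = -142*(-5/4 + 68) = -142*267/4 = -18957/2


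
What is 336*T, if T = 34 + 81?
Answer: 38640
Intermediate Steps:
T = 115
336*T = 336*115 = 38640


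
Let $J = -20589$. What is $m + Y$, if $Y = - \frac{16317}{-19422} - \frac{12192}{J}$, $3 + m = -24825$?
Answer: $- \frac{367690256381}{14810354} \approx -24827.0$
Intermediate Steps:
$m = -24828$ ($m = -3 - 24825 = -24828$)
$Y = \frac{21212731}{14810354}$ ($Y = - \frac{16317}{-19422} - \frac{12192}{-20589} = \left(-16317\right) \left(- \frac{1}{19422}\right) - - \frac{4064}{6863} = \frac{1813}{2158} + \frac{4064}{6863} = \frac{21212731}{14810354} \approx 1.4323$)
$m + Y = -24828 + \frac{21212731}{14810354} = - \frac{367690256381}{14810354}$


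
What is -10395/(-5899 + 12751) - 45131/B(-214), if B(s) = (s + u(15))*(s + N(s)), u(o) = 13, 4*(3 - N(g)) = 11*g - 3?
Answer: -641434729/694594092 ≈ -0.92347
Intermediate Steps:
N(g) = 15/4 - 11*g/4 (N(g) = 3 - (11*g - 3)/4 = 3 - (-3 + 11*g)/4 = 3 + (¾ - 11*g/4) = 15/4 - 11*g/4)
B(s) = (13 + s)*(15/4 - 7*s/4) (B(s) = (s + 13)*(s + (15/4 - 11*s/4)) = (13 + s)*(15/4 - 7*s/4))
-10395/(-5899 + 12751) - 45131/B(-214) = -10395/(-5899 + 12751) - 45131/(195/4 - 19*(-214) - 7/4*(-214)²) = -10395/6852 - 45131/(195/4 + 4066 - 7/4*45796) = -10395*1/6852 - 45131/(195/4 + 4066 - 80143) = -3465/2284 - 45131/(-304113/4) = -3465/2284 - 45131*(-4/304113) = -3465/2284 + 180524/304113 = -641434729/694594092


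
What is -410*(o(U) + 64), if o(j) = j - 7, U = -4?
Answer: -21730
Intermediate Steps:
o(j) = -7 + j
-410*(o(U) + 64) = -410*((-7 - 4) + 64) = -410*(-11 + 64) = -410*53 = -21730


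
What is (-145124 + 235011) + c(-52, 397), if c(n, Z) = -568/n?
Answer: 1168673/13 ≈ 89898.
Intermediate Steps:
(-145124 + 235011) + c(-52, 397) = (-145124 + 235011) - 568/(-52) = 89887 - 568*(-1/52) = 89887 + 142/13 = 1168673/13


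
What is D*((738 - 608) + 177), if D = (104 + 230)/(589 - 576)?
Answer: 102538/13 ≈ 7887.5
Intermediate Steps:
D = 334/13 ≈ 25.692
D*((738 - 608) + 177) = 334*((738 - 608) + 177)/13 = 334*(130 + 177)/13 = (334/13)*307 = 102538/13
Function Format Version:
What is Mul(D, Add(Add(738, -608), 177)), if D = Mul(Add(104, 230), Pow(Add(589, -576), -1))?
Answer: Rational(102538, 13) ≈ 7887.5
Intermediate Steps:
D = Rational(334, 13) (D = Mul(334, Pow(13, -1)) = Mul(334, Rational(1, 13)) = Rational(334, 13) ≈ 25.692)
Mul(D, Add(Add(738, -608), 177)) = Mul(Rational(334, 13), Add(Add(738, -608), 177)) = Mul(Rational(334, 13), Add(130, 177)) = Mul(Rational(334, 13), 307) = Rational(102538, 13)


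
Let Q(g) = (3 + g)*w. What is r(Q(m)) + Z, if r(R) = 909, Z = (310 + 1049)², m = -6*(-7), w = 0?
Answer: 1847790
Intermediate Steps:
m = 42
Z = 1846881 (Z = 1359² = 1846881)
Q(g) = 0 (Q(g) = (3 + g)*0 = 0)
r(Q(m)) + Z = 909 + 1846881 = 1847790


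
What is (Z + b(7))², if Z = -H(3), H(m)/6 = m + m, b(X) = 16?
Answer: 400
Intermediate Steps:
H(m) = 12*m (H(m) = 6*(m + m) = 6*(2*m) = 12*m)
Z = -36 (Z = -12*3 = -1*36 = -36)
(Z + b(7))² = (-36 + 16)² = (-20)² = 400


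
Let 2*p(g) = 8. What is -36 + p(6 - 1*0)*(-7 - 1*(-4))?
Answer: -48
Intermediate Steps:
p(g) = 4 (p(g) = (1/2)*8 = 4)
-36 + p(6 - 1*0)*(-7 - 1*(-4)) = -36 + 4*(-7 - 1*(-4)) = -36 + 4*(-7 + 4) = -36 + 4*(-3) = -36 - 12 = -48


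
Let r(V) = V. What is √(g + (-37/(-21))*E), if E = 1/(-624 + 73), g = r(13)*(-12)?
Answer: I*√20886962523/11571 ≈ 12.49*I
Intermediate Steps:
g = -156 (g = 13*(-12) = -156)
E = -1/551 (E = 1/(-551) = -1/551 ≈ -0.0018149)
√(g + (-37/(-21))*E) = √(-156 - 37/(-21)*(-1/551)) = √(-156 - 37*(-1/21)*(-1/551)) = √(-156 + (37/21)*(-1/551)) = √(-156 - 37/11571) = √(-1805113/11571) = I*√20886962523/11571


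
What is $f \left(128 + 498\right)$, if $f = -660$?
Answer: $-413160$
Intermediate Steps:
$f \left(128 + 498\right) = - 660 \left(128 + 498\right) = \left(-660\right) 626 = -413160$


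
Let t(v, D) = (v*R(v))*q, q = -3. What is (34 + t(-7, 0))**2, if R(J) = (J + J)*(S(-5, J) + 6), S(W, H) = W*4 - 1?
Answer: 19749136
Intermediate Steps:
S(W, H) = -1 + 4*W (S(W, H) = 4*W - 1 = -1 + 4*W)
R(J) = -30*J (R(J) = (J + J)*((-1 + 4*(-5)) + 6) = (2*J)*((-1 - 20) + 6) = (2*J)*(-21 + 6) = (2*J)*(-15) = -30*J)
t(v, D) = 90*v**2 (t(v, D) = (v*(-30*v))*(-3) = -30*v**2*(-3) = 90*v**2)
(34 + t(-7, 0))**2 = (34 + 90*(-7)**2)**2 = (34 + 90*49)**2 = (34 + 4410)**2 = 4444**2 = 19749136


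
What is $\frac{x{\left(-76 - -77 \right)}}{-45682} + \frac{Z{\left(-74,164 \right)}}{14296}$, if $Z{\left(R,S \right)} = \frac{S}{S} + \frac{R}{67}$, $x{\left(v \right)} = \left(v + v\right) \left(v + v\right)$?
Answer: $- \frac{2075551}{21877840712} \approx -9.487 \cdot 10^{-5}$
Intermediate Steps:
$x{\left(v \right)} = 4 v^{2}$ ($x{\left(v \right)} = 2 v 2 v = 4 v^{2}$)
$Z{\left(R,S \right)} = 1 + \frac{R}{67}$ ($Z{\left(R,S \right)} = 1 + R \frac{1}{67} = 1 + \frac{R}{67}$)
$\frac{x{\left(-76 - -77 \right)}}{-45682} + \frac{Z{\left(-74,164 \right)}}{14296} = \frac{4 \left(-76 - -77\right)^{2}}{-45682} + \frac{1 + \frac{1}{67} \left(-74\right)}{14296} = 4 \left(-76 + 77\right)^{2} \left(- \frac{1}{45682}\right) + \left(1 - \frac{74}{67}\right) \frac{1}{14296} = 4 \cdot 1^{2} \left(- \frac{1}{45682}\right) - \frac{7}{957832} = 4 \cdot 1 \left(- \frac{1}{45682}\right) - \frac{7}{957832} = 4 \left(- \frac{1}{45682}\right) - \frac{7}{957832} = - \frac{2}{22841} - \frac{7}{957832} = - \frac{2075551}{21877840712}$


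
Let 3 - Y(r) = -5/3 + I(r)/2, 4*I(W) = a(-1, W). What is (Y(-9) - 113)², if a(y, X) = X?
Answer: 6620329/576 ≈ 11494.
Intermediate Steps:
I(W) = W/4
Y(r) = 14/3 - r/8 (Y(r) = 3 - (-5/3 + (r/4)/2) = 3 - (-5*⅓ + (r/4)*(½)) = 3 - (-5/3 + r/8) = 3 + (5/3 - r/8) = 14/3 - r/8)
(Y(-9) - 113)² = ((14/3 - ⅛*(-9)) - 113)² = ((14/3 + 9/8) - 113)² = (139/24 - 113)² = (-2573/24)² = 6620329/576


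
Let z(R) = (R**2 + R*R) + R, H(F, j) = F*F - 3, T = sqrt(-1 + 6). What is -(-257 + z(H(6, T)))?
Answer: -1954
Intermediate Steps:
T = sqrt(5) ≈ 2.2361
H(F, j) = -3 + F**2 (H(F, j) = F**2 - 3 = -3 + F**2)
z(R) = R + 2*R**2 (z(R) = (R**2 + R**2) + R = 2*R**2 + R = R + 2*R**2)
-(-257 + z(H(6, T))) = -(-257 + (-3 + 6**2)*(1 + 2*(-3 + 6**2))) = -(-257 + (-3 + 36)*(1 + 2*(-3 + 36))) = -(-257 + 33*(1 + 2*33)) = -(-257 + 33*(1 + 66)) = -(-257 + 33*67) = -(-257 + 2211) = -1*1954 = -1954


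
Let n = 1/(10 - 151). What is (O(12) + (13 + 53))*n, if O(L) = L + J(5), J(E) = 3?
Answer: -27/47 ≈ -0.57447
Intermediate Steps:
n = -1/141 (n = 1/(-141) = -1/141 ≈ -0.0070922)
O(L) = 3 + L (O(L) = L + 3 = 3 + L)
(O(12) + (13 + 53))*n = ((3 + 12) + (13 + 53))*(-1/141) = (15 + 66)*(-1/141) = 81*(-1/141) = -27/47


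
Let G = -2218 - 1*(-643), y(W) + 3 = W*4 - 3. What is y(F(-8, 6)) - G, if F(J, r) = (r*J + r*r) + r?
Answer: 1545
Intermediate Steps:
F(J, r) = r + r² + J*r (F(J, r) = (J*r + r²) + r = (r² + J*r) + r = r + r² + J*r)
y(W) = -6 + 4*W (y(W) = -3 + (W*4 - 3) = -3 + (4*W - 3) = -3 + (-3 + 4*W) = -6 + 4*W)
G = -1575 (G = -2218 + 643 = -1575)
y(F(-8, 6)) - G = (-6 + 4*(6*(1 - 8 + 6))) - 1*(-1575) = (-6 + 4*(6*(-1))) + 1575 = (-6 + 4*(-6)) + 1575 = (-6 - 24) + 1575 = -30 + 1575 = 1545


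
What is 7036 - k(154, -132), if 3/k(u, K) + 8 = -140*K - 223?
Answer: 42799987/6083 ≈ 7036.0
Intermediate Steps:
k(u, K) = 3/(-231 - 140*K) (k(u, K) = 3/(-8 + (-140*K - 223)) = 3/(-8 + (-223 - 140*K)) = 3/(-231 - 140*K))
7036 - k(154, -132) = 7036 - (-3)/(231 + 140*(-132)) = 7036 - (-3)/(231 - 18480) = 7036 - (-3)/(-18249) = 7036 - (-3)*(-1)/18249 = 7036 - 1*1/6083 = 7036 - 1/6083 = 42799987/6083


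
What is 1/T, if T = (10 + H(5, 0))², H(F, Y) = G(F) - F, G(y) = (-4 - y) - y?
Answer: 1/81 ≈ 0.012346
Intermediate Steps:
G(y) = -4 - 2*y
H(F, Y) = -4 - 3*F (H(F, Y) = (-4 - 2*F) - F = -4 - 3*F)
T = 81 (T = (10 + (-4 - 3*5))² = (10 + (-4 - 15))² = (10 - 19)² = (-9)² = 81)
1/T = 1/81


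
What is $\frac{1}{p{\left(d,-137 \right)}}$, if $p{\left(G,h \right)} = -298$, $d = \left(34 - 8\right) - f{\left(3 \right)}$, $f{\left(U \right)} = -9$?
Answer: $- \frac{1}{298} \approx -0.0033557$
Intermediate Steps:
$d = 35$ ($d = \left(34 - 8\right) - -9 = 26 + 9 = 35$)
$\frac{1}{p{\left(d,-137 \right)}} = \frac{1}{-298} = - \frac{1}{298}$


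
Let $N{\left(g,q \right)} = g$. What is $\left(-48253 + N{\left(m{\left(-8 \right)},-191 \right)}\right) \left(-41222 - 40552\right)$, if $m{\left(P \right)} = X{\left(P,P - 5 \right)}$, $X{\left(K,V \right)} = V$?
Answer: $3946903884$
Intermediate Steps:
$m{\left(P \right)} = -5 + P$ ($m{\left(P \right)} = P - 5 = -5 + P$)
$\left(-48253 + N{\left(m{\left(-8 \right)},-191 \right)}\right) \left(-41222 - 40552\right) = \left(-48253 - 13\right) \left(-41222 - 40552\right) = \left(-48253 - 13\right) \left(-81774\right) = \left(-48266\right) \left(-81774\right) = 3946903884$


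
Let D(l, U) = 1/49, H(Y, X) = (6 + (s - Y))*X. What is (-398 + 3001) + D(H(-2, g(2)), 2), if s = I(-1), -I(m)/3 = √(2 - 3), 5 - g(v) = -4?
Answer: 127548/49 ≈ 2603.0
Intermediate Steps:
g(v) = 9 (g(v) = 5 - 1*(-4) = 5 + 4 = 9)
I(m) = -3*I (I(m) = -3*√(2 - 3) = -3*I)
s = -3*I ≈ -3.0*I
H(Y, X) = X*(6 - Y - 3*I) (H(Y, X) = (6 + (-3*I - Y))*X = (6 + (-Y - 3*I))*X = (6 - Y - 3*I)*X = X*(6 - Y - 3*I))
D(l, U) = 1/49
(-398 + 3001) + D(H(-2, g(2)), 2) = (-398 + 3001) + 1/49 = 2603 + 1/49 = 127548/49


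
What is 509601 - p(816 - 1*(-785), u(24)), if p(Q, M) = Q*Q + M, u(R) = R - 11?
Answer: -2053613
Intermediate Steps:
u(R) = -11 + R
p(Q, M) = M + Q² (p(Q, M) = Q² + M = M + Q²)
509601 - p(816 - 1*(-785), u(24)) = 509601 - ((-11 + 24) + (816 - 1*(-785))²) = 509601 - (13 + (816 + 785)²) = 509601 - (13 + 1601²) = 509601 - (13 + 2563201) = 509601 - 1*2563214 = 509601 - 2563214 = -2053613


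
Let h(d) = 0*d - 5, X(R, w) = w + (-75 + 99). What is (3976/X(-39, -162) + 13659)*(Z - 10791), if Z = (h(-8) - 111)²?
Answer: 2506387195/69 ≈ 3.6324e+7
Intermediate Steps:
X(R, w) = 24 + w (X(R, w) = w + 24 = 24 + w)
h(d) = -5 (h(d) = 0 - 5 = -5)
Z = 13456 (Z = (-5 - 111)² = (-116)² = 13456)
(3976/X(-39, -162) + 13659)*(Z - 10791) = (3976/(24 - 162) + 13659)*(13456 - 10791) = (3976/(-138) + 13659)*2665 = (3976*(-1/138) + 13659)*2665 = (-1988/69 + 13659)*2665 = (940483/69)*2665 = 2506387195/69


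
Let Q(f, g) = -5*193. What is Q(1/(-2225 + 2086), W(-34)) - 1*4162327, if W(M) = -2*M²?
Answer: -4163292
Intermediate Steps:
Q(f, g) = -965
Q(1/(-2225 + 2086), W(-34)) - 1*4162327 = -965 - 1*4162327 = -965 - 4162327 = -4163292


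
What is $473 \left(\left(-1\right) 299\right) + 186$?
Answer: $-141241$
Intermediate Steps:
$473 \left(\left(-1\right) 299\right) + 186 = 473 \left(-299\right) + 186 = -141427 + 186 = -141241$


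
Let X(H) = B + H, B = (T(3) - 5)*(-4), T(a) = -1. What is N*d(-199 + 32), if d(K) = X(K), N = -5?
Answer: 715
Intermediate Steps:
B = 24 (B = (-1 - 5)*(-4) = -6*(-4) = 24)
X(H) = 24 + H
d(K) = 24 + K
N*d(-199 + 32) = -5*(24 + (-199 + 32)) = -5*(24 - 167) = -5*(-143) = 715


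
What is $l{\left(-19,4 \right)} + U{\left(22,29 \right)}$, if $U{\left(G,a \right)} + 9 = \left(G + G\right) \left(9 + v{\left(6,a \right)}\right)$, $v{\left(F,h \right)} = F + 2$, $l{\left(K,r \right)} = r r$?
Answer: $755$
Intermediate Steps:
$l{\left(K,r \right)} = r^{2}$
$v{\left(F,h \right)} = 2 + F$
$U{\left(G,a \right)} = -9 + 34 G$ ($U{\left(G,a \right)} = -9 + \left(G + G\right) \left(9 + \left(2 + 6\right)\right) = -9 + 2 G \left(9 + 8\right) = -9 + 2 G 17 = -9 + 34 G$)
$l{\left(-19,4 \right)} + U{\left(22,29 \right)} = 4^{2} + \left(-9 + 34 \cdot 22\right) = 16 + \left(-9 + 748\right) = 16 + 739 = 755$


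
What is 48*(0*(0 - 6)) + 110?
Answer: 110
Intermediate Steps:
48*(0*(0 - 6)) + 110 = 48*(0*(-6)) + 110 = 48*0 + 110 = 0 + 110 = 110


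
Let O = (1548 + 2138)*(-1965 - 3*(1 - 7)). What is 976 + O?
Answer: -7175666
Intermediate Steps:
O = -7176642 (O = 3686*(-1965 - 3*(-6)) = 3686*(-1965 + 18) = 3686*(-1947) = -7176642)
976 + O = 976 - 7176642 = -7175666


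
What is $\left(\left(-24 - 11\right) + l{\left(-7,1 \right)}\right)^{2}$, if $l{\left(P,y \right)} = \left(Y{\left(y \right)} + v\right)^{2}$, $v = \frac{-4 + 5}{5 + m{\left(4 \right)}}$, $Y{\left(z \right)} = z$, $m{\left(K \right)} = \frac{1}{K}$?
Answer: $\frac{219336100}{194481} \approx 1127.8$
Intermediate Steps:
$v = \frac{4}{21}$ ($v = \frac{-4 + 5}{5 + \frac{1}{4}} = 1 \frac{1}{5 + \frac{1}{4}} = 1 \frac{1}{\frac{21}{4}} = 1 \cdot \frac{4}{21} = \frac{4}{21} \approx 0.19048$)
$l{\left(P,y \right)} = \left(\frac{4}{21} + y\right)^{2}$ ($l{\left(P,y \right)} = \left(y + \frac{4}{21}\right)^{2} = \left(\frac{4}{21} + y\right)^{2}$)
$\left(\left(-24 - 11\right) + l{\left(-7,1 \right)}\right)^{2} = \left(\left(-24 - 11\right) + \frac{\left(4 + 21 \cdot 1\right)^{2}}{441}\right)^{2} = \left(\left(-24 - 11\right) + \frac{\left(4 + 21\right)^{2}}{441}\right)^{2} = \left(-35 + \frac{25^{2}}{441}\right)^{2} = \left(-35 + \frac{1}{441} \cdot 625\right)^{2} = \left(-35 + \frac{625}{441}\right)^{2} = \left(- \frac{14810}{441}\right)^{2} = \frac{219336100}{194481}$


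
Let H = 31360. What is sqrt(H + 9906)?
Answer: sqrt(41266) ≈ 203.14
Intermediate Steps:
sqrt(H + 9906) = sqrt(31360 + 9906) = sqrt(41266)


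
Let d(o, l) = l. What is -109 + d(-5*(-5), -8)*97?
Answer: -885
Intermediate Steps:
-109 + d(-5*(-5), -8)*97 = -109 - 8*97 = -109 - 776 = -885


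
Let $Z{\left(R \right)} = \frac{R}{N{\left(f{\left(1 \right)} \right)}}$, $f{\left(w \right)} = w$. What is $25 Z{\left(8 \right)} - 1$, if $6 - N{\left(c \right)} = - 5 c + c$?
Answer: $19$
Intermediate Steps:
$N{\left(c \right)} = 6 + 4 c$ ($N{\left(c \right)} = 6 - \left(- 5 c + c\right) = 6 - - 4 c = 6 + 4 c$)
$Z{\left(R \right)} = \frac{R}{10}$ ($Z{\left(R \right)} = \frac{R}{6 + 4 \cdot 1} = \frac{R}{6 + 4} = \frac{R}{10}$)
$25 Z{\left(8 \right)} - 1 = 25 \cdot \frac{1}{10} \cdot 8 - 1 = 25 \cdot \frac{4}{5} - 1 = 20 - 1 = 19$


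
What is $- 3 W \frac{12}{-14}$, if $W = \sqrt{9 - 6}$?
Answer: $\frac{18 \sqrt{3}}{7} \approx 4.4538$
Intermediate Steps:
$W = \sqrt{3} \approx 1.732$
$- 3 W \frac{12}{-14} = - 3 \sqrt{3} \frac{12}{-14} = - 3 \sqrt{3} \cdot 12 \left(- \frac{1}{14}\right) = - 3 \sqrt{3} \left(- \frac{6}{7}\right) = \frac{18 \sqrt{3}}{7}$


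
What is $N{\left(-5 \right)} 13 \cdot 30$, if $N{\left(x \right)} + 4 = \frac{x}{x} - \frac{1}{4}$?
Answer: $- \frac{2535}{2} \approx -1267.5$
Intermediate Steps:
$N{\left(x \right)} = - \frac{13}{4}$ ($N{\left(x \right)} = -4 + \left(\frac{x}{x} - \frac{1}{4}\right) = -4 + \left(1 - \frac{1}{4}\right) = -4 + \frac{3}{4} = - \frac{13}{4}$)
$N{\left(-5 \right)} 13 \cdot 30 = \left(- \frac{13}{4}\right) 13 \cdot 30 = \left(- \frac{169}{4}\right) 30 = - \frac{2535}{2}$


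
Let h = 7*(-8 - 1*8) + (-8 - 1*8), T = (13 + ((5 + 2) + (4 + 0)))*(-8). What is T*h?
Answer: 24576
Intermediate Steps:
T = -192 (T = (13 + (7 + 4))*(-8) = (13 + 11)*(-8) = 24*(-8) = -192)
h = -128 (h = 7*(-8 - 8) + (-8 - 8) = 7*(-16) - 16 = -112 - 16 = -128)
T*h = -192*(-128) = 24576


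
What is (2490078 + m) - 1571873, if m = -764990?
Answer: 153215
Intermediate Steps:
(2490078 + m) - 1571873 = (2490078 - 764990) - 1571873 = 1725088 - 1571873 = 153215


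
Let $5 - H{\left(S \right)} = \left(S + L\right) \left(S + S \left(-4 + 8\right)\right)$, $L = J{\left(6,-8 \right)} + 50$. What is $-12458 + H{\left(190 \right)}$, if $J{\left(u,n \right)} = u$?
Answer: $-246153$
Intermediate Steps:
$L = 56$ ($L = 6 + 50 = 56$)
$H{\left(S \right)} = 5 - 5 S \left(56 + S\right)$ ($H{\left(S \right)} = 5 - \left(S + 56\right) \left(S + S \left(-4 + 8\right)\right) = 5 - \left(56 + S\right) \left(S + S 4\right) = 5 - \left(56 + S\right) \left(S + 4 S\right) = 5 - \left(56 + S\right) 5 S = 5 - 5 S \left(56 + S\right)$)
$-12458 + H{\left(190 \right)} = -12458 - \left(53195 + 180500\right) = -12458 - 233695 = -246153$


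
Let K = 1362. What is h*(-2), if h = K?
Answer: -2724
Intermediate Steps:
h = 1362
h*(-2) = 1362*(-2) = -2724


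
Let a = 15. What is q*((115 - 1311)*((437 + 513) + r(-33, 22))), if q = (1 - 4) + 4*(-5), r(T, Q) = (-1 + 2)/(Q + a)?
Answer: 966933708/37 ≈ 2.6133e+7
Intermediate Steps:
r(T, Q) = 1/(15 + Q) (r(T, Q) = (-1 + 2)/(Q + 15) = 1/(15 + Q))
q = -23 (q = -3 - 20 = -23)
q*((115 - 1311)*((437 + 513) + r(-33, 22))) = -23*(115 - 1311)*((437 + 513) + 1/(15 + 22)) = -(-27508)*(950 + 1/37) = -(-27508)*35151/37 = -23*(-42040596/37) = 966933708/37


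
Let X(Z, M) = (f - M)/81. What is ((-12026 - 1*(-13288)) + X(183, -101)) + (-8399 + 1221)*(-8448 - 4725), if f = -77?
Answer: 2553040520/27 ≈ 9.4557e+7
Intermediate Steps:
X(Z, M) = -77/81 - M/81 (X(Z, M) = (-77 - M)/81 = (-77 - M)*(1/81) = -77/81 - M/81)
((-12026 - 1*(-13288)) + X(183, -101)) + (-8399 + 1221)*(-8448 - 4725) = ((-12026 - 1*(-13288)) + (-77/81 - 1/81*(-101))) + (-8399 + 1221)*(-8448 - 4725) = ((-12026 + 13288) + (-77/81 + 101/81)) - 7178*(-13173) = (1262 + 8/27) + 94555794 = 34082/27 + 94555794 = 2553040520/27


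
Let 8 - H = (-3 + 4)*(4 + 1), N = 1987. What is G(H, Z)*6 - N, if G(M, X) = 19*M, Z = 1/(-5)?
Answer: -1645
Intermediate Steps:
H = 3 (H = 8 - (-3 + 4)*(4 + 1) = 8 - 5 = 3)
Z = -1/5 (Z = -1/5*1 = -1/5 ≈ -0.20000)
G(H, Z)*6 - N = (19*3)*6 - 1*1987 = 57*6 - 1987 = 342 - 1987 = -1645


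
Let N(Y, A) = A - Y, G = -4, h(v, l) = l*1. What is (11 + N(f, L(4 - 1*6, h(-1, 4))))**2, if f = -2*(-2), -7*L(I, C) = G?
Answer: 2809/49 ≈ 57.327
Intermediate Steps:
h(v, l) = l
L(I, C) = 4/7 (L(I, C) = -1/7*(-4) = 4/7)
f = 4
(11 + N(f, L(4 - 1*6, h(-1, 4))))**2 = (11 + (4/7 - 1*4))**2 = (11 + (4/7 - 4))**2 = (11 - 24/7)**2 = (53/7)**2 = 2809/49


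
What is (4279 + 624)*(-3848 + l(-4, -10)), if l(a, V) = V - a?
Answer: -18896162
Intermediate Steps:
(4279 + 624)*(-3848 + l(-4, -10)) = (4279 + 624)*(-3848 + (-10 - 1*(-4))) = 4903*(-3848 + (-10 + 4)) = 4903*(-3848 - 6) = 4903*(-3854) = -18896162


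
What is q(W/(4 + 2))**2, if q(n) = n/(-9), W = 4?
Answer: 4/729 ≈ 0.0054870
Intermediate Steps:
q(n) = -n/9 (q(n) = n*(-1/9) = -n/9)
q(W/(4 + 2))**2 = (-4/(9*(4 + 2)))**2 = (-4/(9*6))**2 = (-4/54)**2 = (-1/9*2/3)**2 = (-2/27)**2 = 4/729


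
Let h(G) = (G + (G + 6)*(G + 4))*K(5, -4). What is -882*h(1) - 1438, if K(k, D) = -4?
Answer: 125570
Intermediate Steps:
h(G) = -4*G - 4*(4 + G)*(6 + G) (h(G) = (G + (G + 6)*(G + 4))*(-4) = (G + (6 + G)*(4 + G))*(-4) = (G + (4 + G)*(6 + G))*(-4) = -4*G - 4*(4 + G)*(6 + G))
-882*h(1) - 1438 = -882*(-96 - 44*1 - 4*1**2) - 1438 = -882*(-96 - 44 - 4*1) - 1438 = -882*(-96 - 44 - 4) - 1438 = -882*(-144) - 1438 = 127008 - 1438 = 125570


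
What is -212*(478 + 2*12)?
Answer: -106424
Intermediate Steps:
-212*(478 + 2*12) = -212*(478 + 24) = -212*502 = -106424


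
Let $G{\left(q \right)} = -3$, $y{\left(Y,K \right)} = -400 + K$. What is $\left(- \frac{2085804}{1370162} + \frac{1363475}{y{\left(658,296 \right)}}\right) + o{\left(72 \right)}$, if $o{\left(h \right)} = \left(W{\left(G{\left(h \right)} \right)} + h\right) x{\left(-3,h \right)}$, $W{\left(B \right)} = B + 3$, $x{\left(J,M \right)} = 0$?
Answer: $- \frac{934199278283}{71248424} \approx -13112.0$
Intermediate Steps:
$W{\left(B \right)} = 3 + B$
$o{\left(h \right)} = 0$ ($o{\left(h \right)} = \left(\left(3 - 3\right) + h\right) 0 = \left(0 + h\right) 0 = h 0 = 0$)
$\left(- \frac{2085804}{1370162} + \frac{1363475}{y{\left(658,296 \right)}}\right) + o{\left(72 \right)} = \left(- \frac{2085804}{1370162} + \frac{1363475}{-400 + 296}\right) + 0 = \left(\left(-2085804\right) \frac{1}{1370162} + \frac{1363475}{-104}\right) + 0 = \left(- \frac{1042902}{685081} + 1363475 \left(- \frac{1}{104}\right)\right) + 0 = \left(- \frac{1042902}{685081} - \frac{1363475}{104}\right) + 0 = - \frac{934199278283}{71248424} + 0 = - \frac{934199278283}{71248424}$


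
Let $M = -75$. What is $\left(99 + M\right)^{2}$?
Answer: $576$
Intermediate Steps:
$\left(99 + M\right)^{2} = \left(99 - 75\right)^{2} = 24^{2} = 576$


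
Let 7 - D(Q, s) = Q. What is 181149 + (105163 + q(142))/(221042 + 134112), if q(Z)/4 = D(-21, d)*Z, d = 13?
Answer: 64335913013/355154 ≈ 1.8115e+5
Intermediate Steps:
D(Q, s) = 7 - Q
q(Z) = 112*Z (q(Z) = 4*((7 - 1*(-21))*Z) = 4*((7 + 21)*Z) = 4*(28*Z) = 112*Z)
181149 + (105163 + q(142))/(221042 + 134112) = 181149 + (105163 + 112*142)/(221042 + 134112) = 181149 + (105163 + 15904)/355154 = 181149 + 121067*(1/355154) = 181149 + 121067/355154 = 64335913013/355154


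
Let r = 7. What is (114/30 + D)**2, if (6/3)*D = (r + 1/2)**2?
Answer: 1630729/1600 ≈ 1019.2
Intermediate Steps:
D = 225/8 (D = (7 + 1/2)**2/2 = (15/2)**2/2 = (1/2)*(225/4) = 225/8 ≈ 28.125)
(114/30 + D)**2 = (114/30 + 225/8)**2 = (114*(1/30) + 225/8)**2 = (19/5 + 225/8)**2 = (1277/40)**2 = 1630729/1600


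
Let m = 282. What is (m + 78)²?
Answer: 129600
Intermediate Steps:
(m + 78)² = (282 + 78)² = 360² = 129600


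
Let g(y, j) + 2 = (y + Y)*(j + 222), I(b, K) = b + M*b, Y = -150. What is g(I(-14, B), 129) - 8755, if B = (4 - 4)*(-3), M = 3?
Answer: -81063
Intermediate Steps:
B = 0 (B = 0*(-3) = 0)
I(b, K) = 4*b (I(b, K) = b + 3*b = 4*b)
g(y, j) = -2 + (-150 + y)*(222 + j) (g(y, j) = -2 + (y - 150)*(j + 222) = -2 + (-150 + y)*(222 + j))
g(I(-14, B), 129) - 8755 = (-33302 - 150*129 + 222*(4*(-14)) + 129*(4*(-14))) - 8755 = (-33302 - 19350 + 222*(-56) + 129*(-56)) - 8755 = (-33302 - 19350 - 12432 - 7224) - 8755 = -72308 - 8755 = -81063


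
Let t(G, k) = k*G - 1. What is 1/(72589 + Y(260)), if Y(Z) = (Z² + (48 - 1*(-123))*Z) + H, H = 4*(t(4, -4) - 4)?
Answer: 1/184565 ≈ 5.4181e-6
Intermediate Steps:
t(G, k) = -1 + G*k (t(G, k) = G*k - 1 = -1 + G*k)
H = -84 (H = 4*((-1 + 4*(-4)) - 4) = 4*((-1 - 16) - 4) = 4*(-17 - 4) = 4*(-21) = -84)
Y(Z) = -84 + Z² + 171*Z (Y(Z) = (Z² + (48 - 1*(-123))*Z) - 84 = (Z² + (48 + 123)*Z) - 84 = (Z² + 171*Z) - 84 = -84 + Z² + 171*Z)
1/(72589 + Y(260)) = 1/(72589 + (-84 + 260² + 171*260)) = 1/(72589 + (-84 + 67600 + 44460)) = 1/(72589 + 111976) = 1/184565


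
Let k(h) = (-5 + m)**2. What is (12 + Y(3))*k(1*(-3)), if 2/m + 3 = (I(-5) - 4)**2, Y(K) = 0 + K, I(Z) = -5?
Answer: 188180/507 ≈ 371.16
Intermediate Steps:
Y(K) = K
m = 1/39 (m = 2/(-3 + (-5 - 4)**2) = 2/(-3 + (-9)**2) = 2/(-3 + 81) = 2/78 = 2*(1/78) = 1/39 ≈ 0.025641)
k(h) = 37636/1521 (k(h) = (-5 + 1/39)**2 = (-194/39)**2 = 37636/1521)
(12 + Y(3))*k(1*(-3)) = (12 + 3)*(37636/1521) = 15*(37636/1521) = 188180/507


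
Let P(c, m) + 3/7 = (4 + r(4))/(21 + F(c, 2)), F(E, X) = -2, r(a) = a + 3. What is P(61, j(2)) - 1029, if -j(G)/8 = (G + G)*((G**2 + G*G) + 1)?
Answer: -136837/133 ≈ -1028.8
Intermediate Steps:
r(a) = 3 + a
j(G) = -16*G*(1 + 2*G**2) (j(G) = -8*(G + G)*((G**2 + G*G) + 1) = -8*2*G*((G**2 + G**2) + 1) = -8*2*G*(2*G**2 + 1) = -8*2*G*(1 + 2*G**2) = -16*G*(1 + 2*G**2))
P(c, m) = 20/133 (P(c, m) = -3/7 + (4 + (3 + 4))/(21 - 2) = -3/7 + (4 + 7)/19 = -3/7 + 11*(1/19) = -3/7 + 11/19 = 20/133)
P(61, j(2)) - 1029 = 20/133 - 1029 = -136837/133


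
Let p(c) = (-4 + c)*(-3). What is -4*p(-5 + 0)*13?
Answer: -1404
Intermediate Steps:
p(c) = 12 - 3*c
-4*p(-5 + 0)*13 = -4*(12 - 3*(-5 + 0))*13 = -4*(12 - 3*(-5))*13 = -4*(12 + 15)*13 = -4*27*13 = -108*13 = -1404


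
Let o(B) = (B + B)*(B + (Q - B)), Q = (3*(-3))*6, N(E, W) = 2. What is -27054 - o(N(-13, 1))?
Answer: -26838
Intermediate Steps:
Q = -54 (Q = -9*6 = -54)
o(B) = -108*B (o(B) = (B + B)*(B + (-54 - B)) = (2*B)*(-54) = -108*B)
-27054 - o(N(-13, 1)) = -27054 - (-108)*2 = -27054 - 1*(-216) = -27054 + 216 = -26838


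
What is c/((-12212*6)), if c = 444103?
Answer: -444103/73272 ≈ -6.0610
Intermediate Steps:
c/((-12212*6)) = 444103/((-12212*6)) = 444103/(-73272) = 444103*(-1/73272) = -444103/73272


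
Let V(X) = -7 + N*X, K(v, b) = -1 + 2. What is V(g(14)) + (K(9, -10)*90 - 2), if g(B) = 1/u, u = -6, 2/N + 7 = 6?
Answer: 244/3 ≈ 81.333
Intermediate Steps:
N = -2 (N = 2/(-7 + 6) = 2/(-1) = 2*(-1) = -2)
K(v, b) = 1
g(B) = -⅙ (g(B) = 1/(-6) = -⅙)
V(X) = -7 - 2*X
V(g(14)) + (K(9, -10)*90 - 2) = (-7 - 2*(-⅙)) + (1*90 - 2) = (-7 + ⅓) + (90 - 2) = -20/3 + 88 = 244/3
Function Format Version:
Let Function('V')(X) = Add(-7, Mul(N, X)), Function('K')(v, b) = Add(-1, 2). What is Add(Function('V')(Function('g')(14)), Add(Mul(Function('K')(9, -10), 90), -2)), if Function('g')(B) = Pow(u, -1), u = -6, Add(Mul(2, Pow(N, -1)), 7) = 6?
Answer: Rational(244, 3) ≈ 81.333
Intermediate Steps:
N = -2 (N = Mul(2, Pow(Add(-7, 6), -1)) = Mul(2, Pow(-1, -1)) = Mul(2, -1) = -2)
Function('K')(v, b) = 1
Function('g')(B) = Rational(-1, 6) (Function('g')(B) = Pow(-6, -1) = Rational(-1, 6))
Function('V')(X) = Add(-7, Mul(-2, X))
Add(Function('V')(Function('g')(14)), Add(Mul(Function('K')(9, -10), 90), -2)) = Add(Add(-7, Mul(-2, Rational(-1, 6))), Add(Mul(1, 90), -2)) = Add(Add(-7, Rational(1, 3)), Add(90, -2)) = Add(Rational(-20, 3), 88) = Rational(244, 3)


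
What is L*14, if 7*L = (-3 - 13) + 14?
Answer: -4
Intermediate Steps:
L = -2/7 (L = ((-3 - 13) + 14)/7 = (-16 + 14)/7 = (⅐)*(-2) = -2/7 ≈ -0.28571)
L*14 = -2/7*14 = -4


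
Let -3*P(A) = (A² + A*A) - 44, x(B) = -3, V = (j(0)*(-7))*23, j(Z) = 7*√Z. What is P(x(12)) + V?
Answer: 26/3 ≈ 8.6667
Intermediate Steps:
V = 0 (V = ((7*√0)*(-7))*23 = ((7*0)*(-7))*23 = (0*(-7))*23 = 0*23 = 0)
P(A) = 44/3 - 2*A²/3 (P(A) = -((A² + A*A) - 44)/3 = -((A² + A²) - 44)/3 = -(2*A² - 44)/3 = -(-44 + 2*A²)/3 = 44/3 - 2*A²/3)
P(x(12)) + V = (44/3 - ⅔*(-3)²) + 0 = (44/3 - ⅔*9) + 0 = (44/3 - 6) + 0 = 26/3 + 0 = 26/3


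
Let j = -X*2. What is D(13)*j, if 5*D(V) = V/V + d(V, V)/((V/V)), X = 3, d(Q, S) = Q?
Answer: -84/5 ≈ -16.800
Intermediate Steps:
D(V) = 1/5 + V/5 (D(V) = (V/V + V/((V/V)))/5 = (1 + V/1)/5 = (1 + V*1)/5 = (1 + V)/5 = 1/5 + V/5)
j = -6 (j = -1*3*2 = -3*2 = -6)
D(13)*j = (1/5 + (1/5)*13)*(-6) = (1/5 + 13/5)*(-6) = (14/5)*(-6) = -84/5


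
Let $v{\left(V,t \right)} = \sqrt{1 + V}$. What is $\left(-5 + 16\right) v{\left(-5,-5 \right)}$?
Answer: $22 i \approx 22.0 i$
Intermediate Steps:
$\left(-5 + 16\right) v{\left(-5,-5 \right)} = \left(-5 + 16\right) \sqrt{1 - 5} = 11 \sqrt{-4} = 11 \cdot 2 i = 22 i$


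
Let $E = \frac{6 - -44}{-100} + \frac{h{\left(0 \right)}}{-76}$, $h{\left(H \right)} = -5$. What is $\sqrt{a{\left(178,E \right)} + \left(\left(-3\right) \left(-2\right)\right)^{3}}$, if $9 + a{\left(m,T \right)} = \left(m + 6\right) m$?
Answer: $\sqrt{32959} \approx 181.55$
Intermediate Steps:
$E = - \frac{33}{76}$ ($E = \frac{6 - -44}{-100} - \frac{5}{-76} = \left(6 + 44\right) \left(- \frac{1}{100}\right) - - \frac{5}{76} = 50 \left(- \frac{1}{100}\right) + \frac{5}{76} = - \frac{1}{2} + \frac{5}{76} = - \frac{33}{76} \approx -0.43421$)
$a{\left(m,T \right)} = -9 + m \left(6 + m\right)$ ($a{\left(m,T \right)} = -9 + \left(m + 6\right) m = -9 + \left(6 + m\right) m = -9 + m \left(6 + m\right)$)
$\sqrt{a{\left(178,E \right)} + \left(\left(-3\right) \left(-2\right)\right)^{3}} = \sqrt{\left(-9 + 178^{2} + 6 \cdot 178\right) + \left(\left(-3\right) \left(-2\right)\right)^{3}} = \sqrt{\left(-9 + 31684 + 1068\right) + 6^{3}} = \sqrt{32743 + 216} = \sqrt{32959}$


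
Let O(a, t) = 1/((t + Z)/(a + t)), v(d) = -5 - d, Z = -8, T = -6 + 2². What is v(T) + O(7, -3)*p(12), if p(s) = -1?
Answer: -29/11 ≈ -2.6364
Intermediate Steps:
T = -2 (T = -6 + 4 = -2)
O(a, t) = (a + t)/(-8 + t) (O(a, t) = 1/((t - 8)/(a + t)) = 1/((-8 + t)/(a + t)) = (a + t)/(-8 + t))
v(T) + O(7, -3)*p(12) = (-5 - 1*(-2)) + ((7 - 3)/(-8 - 3))*(-1) = (-5 + 2) + (4/(-11))*(-1) = -3 - 1/11*4*(-1) = -3 - 4/11*(-1) = -3 + 4/11 = -29/11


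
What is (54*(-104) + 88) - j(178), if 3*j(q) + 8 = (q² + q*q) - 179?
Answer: -79765/3 ≈ -26588.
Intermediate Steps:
j(q) = -187/3 + 2*q²/3 (j(q) = -8/3 + ((q² + q*q) - 179)/3 = -8/3 + ((q² + q²) - 179)/3 = -8/3 + (2*q² - 179)/3 = -8/3 + (-179 + 2*q²)/3 = -8/3 + (-179/3 + 2*q²/3) = -187/3 + 2*q²/3)
(54*(-104) + 88) - j(178) = (54*(-104) + 88) - (-187/3 + (⅔)*178²) = (-5616 + 88) - (-187/3 + (⅔)*31684) = -5528 - (-187/3 + 63368/3) = -5528 - 1*63181/3 = -5528 - 63181/3 = -79765/3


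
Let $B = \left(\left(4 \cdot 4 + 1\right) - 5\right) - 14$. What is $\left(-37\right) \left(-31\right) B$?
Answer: $-2294$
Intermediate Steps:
$B = -2$ ($B = \left(\left(16 + 1\right) - 5\right) - 14 = \left(17 - 5\right) - 14 = 12 - 14 = -2$)
$\left(-37\right) \left(-31\right) B = \left(-37\right) \left(-31\right) \left(-2\right) = 1147 \left(-2\right) = -2294$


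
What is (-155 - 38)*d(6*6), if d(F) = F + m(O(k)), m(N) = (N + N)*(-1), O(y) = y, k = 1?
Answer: -6562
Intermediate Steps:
m(N) = -2*N (m(N) = (2*N)*(-1) = -2*N)
d(F) = -2 + F (d(F) = F - 2*1 = F - 2 = -2 + F)
(-155 - 38)*d(6*6) = (-155 - 38)*(-2 + 6*6) = -193*(-2 + 36) = -193*34 = -6562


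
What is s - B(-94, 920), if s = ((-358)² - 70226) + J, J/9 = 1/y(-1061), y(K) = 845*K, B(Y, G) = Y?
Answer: 52028299431/896545 ≈ 58032.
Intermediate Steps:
J = -9/896545 (J = 9/((845*(-1061))) = 9/(-896545) = 9*(-1/896545) = -9/896545 ≈ -1.0039e-5)
s = 51944024201/896545 (s = ((-358)² - 70226) - 9/896545 = (128164 - 70226) - 9/896545 = 57938 - 9/896545 = 51944024201/896545 ≈ 57938.)
s - B(-94, 920) = 51944024201/896545 - 1*(-94) = 51944024201/896545 + 94 = 52028299431/896545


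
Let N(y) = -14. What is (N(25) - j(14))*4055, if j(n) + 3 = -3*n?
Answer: 125705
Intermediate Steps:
j(n) = -3 - 3*n
(N(25) - j(14))*4055 = (-14 - (-3 - 3*14))*4055 = (-14 - (-3 - 42))*4055 = (-14 - 1*(-45))*4055 = (-14 + 45)*4055 = 31*4055 = 125705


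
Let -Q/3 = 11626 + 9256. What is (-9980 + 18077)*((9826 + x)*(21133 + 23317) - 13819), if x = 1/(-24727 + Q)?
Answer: 308984127672557811/87373 ≈ 3.5364e+12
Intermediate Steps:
Q = -62646 (Q = -3*(11626 + 9256) = -3*20882 = -62646)
x = -1/87373 (x = 1/(-24727 - 62646) = 1/(-87373) = -1/87373 ≈ -1.1445e-5)
(-9980 + 18077)*((9826 + x)*(21133 + 23317) - 13819) = (-9980 + 18077)*((9826 - 1/87373)*(21133 + 23317) - 13819) = 8097*((858527097/87373)*44450 - 13819) = 8097*(38161529461650/87373 - 13819) = 8097*(38160322054163/87373) = 308984127672557811/87373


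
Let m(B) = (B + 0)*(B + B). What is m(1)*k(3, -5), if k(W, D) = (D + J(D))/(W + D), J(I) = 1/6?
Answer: 29/6 ≈ 4.8333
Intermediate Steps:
J(I) = ⅙
k(W, D) = (⅙ + D)/(D + W) (k(W, D) = (D + ⅙)/(W + D) = (⅙ + D)/(D + W))
m(B) = 2*B² (m(B) = B*(2*B) = 2*B²)
m(1)*k(3, -5) = (2*1²)*((⅙ - 5)/(-5 + 3)) = (2*1)*(-29/6/(-2)) = 2*(-½*(-29/6)) = 2*(29/12) = 29/6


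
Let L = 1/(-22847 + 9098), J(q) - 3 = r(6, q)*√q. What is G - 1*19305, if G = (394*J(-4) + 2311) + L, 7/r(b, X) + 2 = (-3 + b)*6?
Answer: -217399189/13749 + 1379*I/4 ≈ -15812.0 + 344.75*I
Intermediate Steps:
r(b, X) = 7/(-20 + 6*b) (r(b, X) = 7/(-2 + (-3 + b)*6) = 7/(-2 + (-18 + 6*b)) = 7/(-20 + 6*b))
J(q) = 3 + 7*√q/16 (J(q) = 3 + (7/(2*(-10 + 3*6)))*√q = 3 + (7/(2*(-10 + 18)))*√q = 3 + ((7/2)/8)*√q = 3 + ((7/2)*(⅛))*√q = 3 + 7*√q/16)
L = -1/13749 (L = 1/(-13749) = -1/13749 ≈ -7.2733e-5)
G = 48025256/13749 + 1379*I/4 (G = (394*(3 + 7*√(-4)/16) + 2311) - 1/13749 = (394*(3 + 7*(2*I)/16) + 2311) - 1/13749 = (394*(3 + 7*I/8) + 2311) - 1/13749 = ((1182 + 1379*I/4) + 2311) - 1/13749 = (3493 + 1379*I/4) - 1/13749 = 48025256/13749 + 1379*I/4 ≈ 3493.0 + 344.75*I)
G - 1*19305 = (48025256/13749 + 1379*I/4) - 1*19305 = (48025256/13749 + 1379*I/4) - 19305 = -217399189/13749 + 1379*I/4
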